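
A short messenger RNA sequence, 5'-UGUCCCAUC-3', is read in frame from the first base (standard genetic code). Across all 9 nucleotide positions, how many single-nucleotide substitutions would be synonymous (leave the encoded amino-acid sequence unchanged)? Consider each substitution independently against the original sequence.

6

Codon 1 (UGU, Cys): 1 synonymous substitution.
Codon 2 (CCC, Pro): 3 synonymous substitutions.
Codon 3 (AUC, Ile): 2 synonymous substitutions.
Total: 1 + 3 + 2 = 6.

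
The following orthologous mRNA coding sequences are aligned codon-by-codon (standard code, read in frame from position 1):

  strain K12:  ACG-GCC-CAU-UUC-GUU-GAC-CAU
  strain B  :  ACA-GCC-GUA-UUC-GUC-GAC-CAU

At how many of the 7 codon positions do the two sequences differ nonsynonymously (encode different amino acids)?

1

Codon 1: ACG Thr / ACA Thr — synonymous.
Codon 2: GCC Ala / GCC Ala — identical.
Codon 3: CAU His / GUA Val — nonsynonymous.
Codon 4: UUC Phe / UUC Phe — identical.
Codon 5: GUU Val / GUC Val — synonymous.
Codon 6: GAC Asp / GAC Asp — identical.
Codon 7: CAU His / CAU His — identical.
Nonsynonymous differences: 1.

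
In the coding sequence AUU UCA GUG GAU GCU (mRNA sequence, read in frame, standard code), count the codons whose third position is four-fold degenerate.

Codon 1 AUU (Ile): third position 3-fold.
Codon 2 UCA (Ser): third position 4-fold.
Codon 3 GUG (Val): third position 4-fold.
Codon 4 GAU (Asp): third position 2-fold.
Codon 5 GCU (Ala): third position 4-fold.
Four-fold degenerate third positions: 3.

3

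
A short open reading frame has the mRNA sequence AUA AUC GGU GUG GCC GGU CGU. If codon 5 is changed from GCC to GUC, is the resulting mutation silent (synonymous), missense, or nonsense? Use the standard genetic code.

missense

Position 14 falls in codon 5: GCC → Ala.
After the substitution the codon is GUC → Val.
Ala ≠ Val, so this is a missense mutation.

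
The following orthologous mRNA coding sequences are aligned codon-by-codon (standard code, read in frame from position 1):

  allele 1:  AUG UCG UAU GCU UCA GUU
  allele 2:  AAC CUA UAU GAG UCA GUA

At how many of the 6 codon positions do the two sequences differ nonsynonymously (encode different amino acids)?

Codon 1: AUG Met / AAC Asn — nonsynonymous.
Codon 2: UCG Ser / CUA Leu — nonsynonymous.
Codon 3: UAU Tyr / UAU Tyr — identical.
Codon 4: GCU Ala / GAG Glu — nonsynonymous.
Codon 5: UCA Ser / UCA Ser — identical.
Codon 6: GUU Val / GUA Val — synonymous.
Nonsynonymous differences: 3.

3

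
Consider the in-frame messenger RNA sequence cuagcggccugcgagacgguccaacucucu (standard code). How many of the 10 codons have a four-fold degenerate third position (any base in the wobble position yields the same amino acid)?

Codon 1 CUA (Leu): third position 4-fold.
Codon 2 GCG (Ala): third position 4-fold.
Codon 3 GCC (Ala): third position 4-fold.
Codon 4 UGC (Cys): third position 2-fold.
Codon 5 GAG (Glu): third position 2-fold.
Codon 6 ACG (Thr): third position 4-fold.
Codon 7 GUC (Val): third position 4-fold.
Codon 8 CAA (Gln): third position 2-fold.
Codon 9 CUC (Leu): third position 4-fold.
Codon 10 UCU (Ser): third position 4-fold.
Four-fold degenerate third positions: 7.

7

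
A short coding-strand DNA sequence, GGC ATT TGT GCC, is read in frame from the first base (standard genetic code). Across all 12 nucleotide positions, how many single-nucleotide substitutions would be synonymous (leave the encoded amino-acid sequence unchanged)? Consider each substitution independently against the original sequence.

Codon 1 (GGC, Gly): 3 synonymous substitutions.
Codon 2 (ATT, Ile): 2 synonymous substitutions.
Codon 3 (TGT, Cys): 1 synonymous substitution.
Codon 4 (GCC, Ala): 3 synonymous substitutions.
Total: 3 + 2 + 1 + 3 = 9.

9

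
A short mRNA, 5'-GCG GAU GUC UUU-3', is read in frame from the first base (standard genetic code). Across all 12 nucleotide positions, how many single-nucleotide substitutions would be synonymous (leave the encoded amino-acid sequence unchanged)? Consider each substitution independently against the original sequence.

Codon 1 (GCG, Ala): 3 synonymous substitutions.
Codon 2 (GAU, Asp): 1 synonymous substitution.
Codon 3 (GUC, Val): 3 synonymous substitutions.
Codon 4 (UUU, Phe): 1 synonymous substitution.
Total: 3 + 1 + 3 + 1 = 8.

8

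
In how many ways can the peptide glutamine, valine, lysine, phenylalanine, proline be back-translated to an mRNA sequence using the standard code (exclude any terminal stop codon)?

Gln: 2 codons.
Val: 4 codons.
Lys: 2 codons.
Phe: 2 codons.
Pro: 4 codons.
2 × 4 × 2 × 2 × 4 = 128.

128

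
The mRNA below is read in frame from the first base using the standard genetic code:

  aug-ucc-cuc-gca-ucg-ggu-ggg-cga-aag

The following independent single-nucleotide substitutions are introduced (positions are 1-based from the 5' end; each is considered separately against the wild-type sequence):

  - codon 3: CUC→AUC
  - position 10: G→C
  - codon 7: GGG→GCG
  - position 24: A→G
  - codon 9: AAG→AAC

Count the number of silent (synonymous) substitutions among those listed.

Codon 3: CUC (Leu) → AUC (Ile) — missense.
Codon 4: GCA (Ala) → CCA (Pro) — missense.
Codon 7: GGG (Gly) → GCG (Ala) — missense.
Codon 8: CGA (Arg) → CGG (Arg) — synonymous.
Codon 9: AAG (Lys) → AAC (Asn) — missense.
Synonymous: 1 of 5.

1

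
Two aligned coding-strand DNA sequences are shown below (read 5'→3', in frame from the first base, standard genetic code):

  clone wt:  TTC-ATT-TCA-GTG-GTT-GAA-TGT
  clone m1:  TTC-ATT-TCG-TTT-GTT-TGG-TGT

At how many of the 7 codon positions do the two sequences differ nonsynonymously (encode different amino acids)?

Codon 1: TTC Phe / TTC Phe — identical.
Codon 2: ATT Ile / ATT Ile — identical.
Codon 3: TCA Ser / TCG Ser — synonymous.
Codon 4: GTG Val / TTT Phe — nonsynonymous.
Codon 5: GTT Val / GTT Val — identical.
Codon 6: GAA Glu / TGG Trp — nonsynonymous.
Codon 7: TGT Cys / TGT Cys — identical.
Nonsynonymous differences: 2.

2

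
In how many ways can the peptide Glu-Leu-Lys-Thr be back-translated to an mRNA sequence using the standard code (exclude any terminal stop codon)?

Glu: 2 codons.
Leu: 6 codons.
Lys: 2 codons.
Thr: 4 codons.
2 × 6 × 2 × 4 = 96.

96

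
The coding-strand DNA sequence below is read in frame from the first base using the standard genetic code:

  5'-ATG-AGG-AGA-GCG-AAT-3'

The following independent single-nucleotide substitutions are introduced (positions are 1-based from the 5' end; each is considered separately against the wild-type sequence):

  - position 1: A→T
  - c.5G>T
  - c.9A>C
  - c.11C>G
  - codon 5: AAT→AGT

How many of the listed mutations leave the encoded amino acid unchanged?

0

Codon 1: ATG (Met) → TTG (Leu) — missense.
Codon 2: AGG (Arg) → ATG (Met) — missense.
Codon 3: AGA (Arg) → AGC (Ser) — missense.
Codon 4: GCG (Ala) → GGG (Gly) — missense.
Codon 5: AAT (Asn) → AGT (Ser) — missense.
Synonymous: 0 of 5.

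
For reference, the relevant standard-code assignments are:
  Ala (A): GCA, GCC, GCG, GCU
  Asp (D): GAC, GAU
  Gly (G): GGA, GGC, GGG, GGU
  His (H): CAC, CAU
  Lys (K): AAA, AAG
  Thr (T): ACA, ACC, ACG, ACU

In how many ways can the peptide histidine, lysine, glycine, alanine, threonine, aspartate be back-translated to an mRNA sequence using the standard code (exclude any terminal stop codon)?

512

His: 2 codons.
Lys: 2 codons.
Gly: 4 codons.
Ala: 4 codons.
Thr: 4 codons.
Asp: 2 codons.
2 × 2 × 4 × 4 × 4 × 2 = 512.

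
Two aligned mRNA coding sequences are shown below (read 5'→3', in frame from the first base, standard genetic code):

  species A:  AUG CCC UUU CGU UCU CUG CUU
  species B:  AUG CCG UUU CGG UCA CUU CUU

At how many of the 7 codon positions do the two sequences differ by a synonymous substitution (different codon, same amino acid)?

4

Codon 1: AUG Met / AUG Met — identical.
Codon 2: CCC Pro / CCG Pro — synonymous.
Codon 3: UUU Phe / UUU Phe — identical.
Codon 4: CGU Arg / CGG Arg — synonymous.
Codon 5: UCU Ser / UCA Ser — synonymous.
Codon 6: CUG Leu / CUU Leu — synonymous.
Codon 7: CUU Leu / CUU Leu — identical.
Synonymous differences: 4.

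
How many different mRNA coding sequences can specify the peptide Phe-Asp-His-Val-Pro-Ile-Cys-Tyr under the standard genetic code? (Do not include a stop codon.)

1536

Phe: 2 codons.
Asp: 2 codons.
His: 2 codons.
Val: 4 codons.
Pro: 4 codons.
Ile: 3 codons.
Cys: 2 codons.
Tyr: 2 codons.
2 × 2 × 2 × 4 × 4 × 3 × 2 × 2 = 1536.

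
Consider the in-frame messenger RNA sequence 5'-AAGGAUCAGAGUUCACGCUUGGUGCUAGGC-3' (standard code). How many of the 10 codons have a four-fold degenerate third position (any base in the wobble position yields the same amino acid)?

Codon 1 AAG (Lys): third position 2-fold.
Codon 2 GAU (Asp): third position 2-fold.
Codon 3 CAG (Gln): third position 2-fold.
Codon 4 AGU (Ser): third position 2-fold.
Codon 5 UCA (Ser): third position 4-fold.
Codon 6 CGC (Arg): third position 4-fold.
Codon 7 UUG (Leu): third position 2-fold.
Codon 8 GUG (Val): third position 4-fold.
Codon 9 CUA (Leu): third position 4-fold.
Codon 10 GGC (Gly): third position 4-fold.
Four-fold degenerate third positions: 5.

5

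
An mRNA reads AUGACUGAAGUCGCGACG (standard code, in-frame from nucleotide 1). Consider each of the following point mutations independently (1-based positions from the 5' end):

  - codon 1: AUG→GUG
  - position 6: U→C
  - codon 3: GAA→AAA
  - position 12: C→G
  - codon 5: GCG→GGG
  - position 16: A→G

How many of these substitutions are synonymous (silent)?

Codon 1: AUG (Met) → GUG (Val) — missense.
Codon 2: ACU (Thr) → ACC (Thr) — synonymous.
Codon 3: GAA (Glu) → AAA (Lys) — missense.
Codon 4: GUC (Val) → GUG (Val) — synonymous.
Codon 5: GCG (Ala) → GGG (Gly) — missense.
Codon 6: ACG (Thr) → GCG (Ala) — missense.
Synonymous: 2 of 6.

2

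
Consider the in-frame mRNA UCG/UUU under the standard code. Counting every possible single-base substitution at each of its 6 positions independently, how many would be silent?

4

Codon 1 (UCG, Ser): 3 synonymous substitutions.
Codon 2 (UUU, Phe): 1 synonymous substitution.
Total: 3 + 1 = 4.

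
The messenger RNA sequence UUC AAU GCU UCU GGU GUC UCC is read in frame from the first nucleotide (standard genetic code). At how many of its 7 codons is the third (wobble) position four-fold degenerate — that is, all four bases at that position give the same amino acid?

Codon 1 UUC (Phe): third position 2-fold.
Codon 2 AAU (Asn): third position 2-fold.
Codon 3 GCU (Ala): third position 4-fold.
Codon 4 UCU (Ser): third position 4-fold.
Codon 5 GGU (Gly): third position 4-fold.
Codon 6 GUC (Val): third position 4-fold.
Codon 7 UCC (Ser): third position 4-fold.
Four-fold degenerate third positions: 5.

5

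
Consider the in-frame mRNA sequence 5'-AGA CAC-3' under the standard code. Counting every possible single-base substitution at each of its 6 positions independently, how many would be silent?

Codon 1 (AGA, Arg): 2 synonymous substitutions.
Codon 2 (CAC, His): 1 synonymous substitution.
Total: 2 + 1 = 3.

3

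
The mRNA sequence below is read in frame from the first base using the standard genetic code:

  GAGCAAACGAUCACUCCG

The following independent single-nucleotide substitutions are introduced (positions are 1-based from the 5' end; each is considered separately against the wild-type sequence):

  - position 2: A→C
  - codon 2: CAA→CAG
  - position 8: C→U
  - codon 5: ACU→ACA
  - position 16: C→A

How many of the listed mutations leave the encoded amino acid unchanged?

Codon 1: GAG (Glu) → GCG (Ala) — missense.
Codon 2: CAA (Gln) → CAG (Gln) — synonymous.
Codon 3: ACG (Thr) → AUG (Met) — missense.
Codon 5: ACU (Thr) → ACA (Thr) — synonymous.
Codon 6: CCG (Pro) → ACG (Thr) — missense.
Synonymous: 2 of 5.

2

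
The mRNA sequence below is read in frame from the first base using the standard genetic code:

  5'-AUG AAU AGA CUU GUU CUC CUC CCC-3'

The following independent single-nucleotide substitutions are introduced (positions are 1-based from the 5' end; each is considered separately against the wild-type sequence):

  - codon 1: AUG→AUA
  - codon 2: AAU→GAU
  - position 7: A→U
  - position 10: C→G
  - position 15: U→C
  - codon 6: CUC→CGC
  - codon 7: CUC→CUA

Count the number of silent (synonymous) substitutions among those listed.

Codon 1: AUG (Met) → AUA (Ile) — missense.
Codon 2: AAU (Asn) → GAU (Asp) — missense.
Codon 3: AGA (Arg) → UGA (Stop) — nonsense.
Codon 4: CUU (Leu) → GUU (Val) — missense.
Codon 5: GUU (Val) → GUC (Val) — synonymous.
Codon 6: CUC (Leu) → CGC (Arg) — missense.
Codon 7: CUC (Leu) → CUA (Leu) — synonymous.
Synonymous: 2 of 7.

2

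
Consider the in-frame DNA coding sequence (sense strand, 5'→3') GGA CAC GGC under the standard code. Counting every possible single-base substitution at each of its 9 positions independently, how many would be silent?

7

Codon 1 (GGA, Gly): 3 synonymous substitutions.
Codon 2 (CAC, His): 1 synonymous substitution.
Codon 3 (GGC, Gly): 3 synonymous substitutions.
Total: 3 + 1 + 3 = 7.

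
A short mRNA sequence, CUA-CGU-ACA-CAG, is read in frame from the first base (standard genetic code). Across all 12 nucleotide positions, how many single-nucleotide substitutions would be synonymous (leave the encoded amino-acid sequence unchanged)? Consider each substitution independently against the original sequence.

Codon 1 (CUA, Leu): 4 synonymous substitutions.
Codon 2 (CGU, Arg): 3 synonymous substitutions.
Codon 3 (ACA, Thr): 3 synonymous substitutions.
Codon 4 (CAG, Gln): 1 synonymous substitution.
Total: 4 + 3 + 3 + 1 = 11.

11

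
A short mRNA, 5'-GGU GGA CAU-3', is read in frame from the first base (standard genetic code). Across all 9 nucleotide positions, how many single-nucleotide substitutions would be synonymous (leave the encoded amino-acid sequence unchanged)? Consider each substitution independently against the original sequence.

7

Codon 1 (GGU, Gly): 3 synonymous substitutions.
Codon 2 (GGA, Gly): 3 synonymous substitutions.
Codon 3 (CAU, His): 1 synonymous substitution.
Total: 3 + 3 + 1 = 7.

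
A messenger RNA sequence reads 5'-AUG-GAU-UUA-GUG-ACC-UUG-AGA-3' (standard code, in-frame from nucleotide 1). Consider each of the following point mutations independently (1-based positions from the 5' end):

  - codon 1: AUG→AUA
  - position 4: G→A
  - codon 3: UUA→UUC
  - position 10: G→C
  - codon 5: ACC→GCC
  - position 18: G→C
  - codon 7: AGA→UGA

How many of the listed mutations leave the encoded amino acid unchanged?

0

Codon 1: AUG (Met) → AUA (Ile) — missense.
Codon 2: GAU (Asp) → AAU (Asn) — missense.
Codon 3: UUA (Leu) → UUC (Phe) — missense.
Codon 4: GUG (Val) → CUG (Leu) — missense.
Codon 5: ACC (Thr) → GCC (Ala) — missense.
Codon 6: UUG (Leu) → UUC (Phe) — missense.
Codon 7: AGA (Arg) → UGA (Stop) — nonsense.
Synonymous: 0 of 7.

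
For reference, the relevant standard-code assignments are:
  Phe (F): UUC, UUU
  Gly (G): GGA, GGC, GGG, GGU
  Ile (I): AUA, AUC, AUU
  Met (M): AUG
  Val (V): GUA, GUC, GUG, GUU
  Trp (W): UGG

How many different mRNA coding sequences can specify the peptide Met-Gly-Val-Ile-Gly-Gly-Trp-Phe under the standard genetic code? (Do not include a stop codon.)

1536

Met: 1 codon.
Gly: 4 codons.
Val: 4 codons.
Ile: 3 codons.
Gly: 4 codons.
Gly: 4 codons.
Trp: 1 codon.
Phe: 2 codons.
1 × 4 × 4 × 3 × 4 × 4 × 1 × 2 = 1536.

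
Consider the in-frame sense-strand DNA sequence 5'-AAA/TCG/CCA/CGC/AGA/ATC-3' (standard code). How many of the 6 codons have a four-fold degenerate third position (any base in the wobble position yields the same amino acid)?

3

Codon 1 AAA (Lys): third position 2-fold.
Codon 2 TCG (Ser): third position 4-fold.
Codon 3 CCA (Pro): third position 4-fold.
Codon 4 CGC (Arg): third position 4-fold.
Codon 5 AGA (Arg): third position 2-fold.
Codon 6 ATC (Ile): third position 3-fold.
Four-fold degenerate third positions: 3.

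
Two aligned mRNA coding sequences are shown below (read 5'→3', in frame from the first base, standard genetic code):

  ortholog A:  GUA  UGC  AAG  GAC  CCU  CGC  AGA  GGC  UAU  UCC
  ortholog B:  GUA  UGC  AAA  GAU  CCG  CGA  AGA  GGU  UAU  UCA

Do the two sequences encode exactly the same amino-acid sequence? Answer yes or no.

yes

Codon 1: GUA Val / GUA Val — identical.
Codon 2: UGC Cys / UGC Cys — identical.
Codon 3: AAG Lys / AAA Lys — synonymous.
Codon 4: GAC Asp / GAU Asp — synonymous.
Codon 5: CCU Pro / CCG Pro — synonymous.
Codon 6: CGC Arg / CGA Arg — synonymous.
Codon 7: AGA Arg / AGA Arg — identical.
Codon 8: GGC Gly / GGU Gly — synonymous.
Codon 9: UAU Tyr / UAU Tyr — identical.
Codon 10: UCC Ser / UCA Ser — synonymous.
Nonsynonymous differences: 0 → same protein.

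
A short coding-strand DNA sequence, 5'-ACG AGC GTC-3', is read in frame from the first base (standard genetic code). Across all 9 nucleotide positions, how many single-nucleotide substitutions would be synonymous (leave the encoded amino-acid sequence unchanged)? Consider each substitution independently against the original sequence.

Codon 1 (ACG, Thr): 3 synonymous substitutions.
Codon 2 (AGC, Ser): 1 synonymous substitution.
Codon 3 (GTC, Val): 3 synonymous substitutions.
Total: 3 + 1 + 3 = 7.

7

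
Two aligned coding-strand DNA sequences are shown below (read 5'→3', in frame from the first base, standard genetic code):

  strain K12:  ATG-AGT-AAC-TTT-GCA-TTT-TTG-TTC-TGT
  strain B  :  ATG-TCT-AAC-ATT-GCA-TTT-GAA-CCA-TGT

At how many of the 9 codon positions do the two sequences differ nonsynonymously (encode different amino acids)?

3

Codon 1: ATG Met / ATG Met — identical.
Codon 2: AGT Ser / TCT Ser — synonymous.
Codon 3: AAC Asn / AAC Asn — identical.
Codon 4: TTT Phe / ATT Ile — nonsynonymous.
Codon 5: GCA Ala / GCA Ala — identical.
Codon 6: TTT Phe / TTT Phe — identical.
Codon 7: TTG Leu / GAA Glu — nonsynonymous.
Codon 8: TTC Phe / CCA Pro — nonsynonymous.
Codon 9: TGT Cys / TGT Cys — identical.
Nonsynonymous differences: 3.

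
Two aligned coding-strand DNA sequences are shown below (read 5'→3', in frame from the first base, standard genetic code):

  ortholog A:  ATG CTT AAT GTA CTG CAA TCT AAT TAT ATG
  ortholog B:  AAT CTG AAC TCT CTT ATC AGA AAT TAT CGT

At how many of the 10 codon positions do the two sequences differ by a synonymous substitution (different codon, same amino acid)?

Codon 1: ATG Met / AAT Asn — nonsynonymous.
Codon 2: CTT Leu / CTG Leu — synonymous.
Codon 3: AAT Asn / AAC Asn — synonymous.
Codon 4: GTA Val / TCT Ser — nonsynonymous.
Codon 5: CTG Leu / CTT Leu — synonymous.
Codon 6: CAA Gln / ATC Ile — nonsynonymous.
Codon 7: TCT Ser / AGA Arg — nonsynonymous.
Codon 8: AAT Asn / AAT Asn — identical.
Codon 9: TAT Tyr / TAT Tyr — identical.
Codon 10: ATG Met / CGT Arg — nonsynonymous.
Synonymous differences: 3.

3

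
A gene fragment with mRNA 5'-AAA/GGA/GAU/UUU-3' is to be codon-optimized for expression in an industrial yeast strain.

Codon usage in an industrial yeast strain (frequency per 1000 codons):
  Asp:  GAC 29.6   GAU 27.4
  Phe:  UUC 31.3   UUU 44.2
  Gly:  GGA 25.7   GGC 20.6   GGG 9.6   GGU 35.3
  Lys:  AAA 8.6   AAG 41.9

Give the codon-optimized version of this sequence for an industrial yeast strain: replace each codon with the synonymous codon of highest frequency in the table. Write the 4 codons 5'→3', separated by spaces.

Codon 1 (Lys): best is AAG at 41.9.
Codon 2 (Gly): best is GGU at 35.3.
Codon 3 (Asp): best is GAC at 29.6.
Codon 4 (Phe): best is UUU at 44.2.

AAG GGU GAC UUU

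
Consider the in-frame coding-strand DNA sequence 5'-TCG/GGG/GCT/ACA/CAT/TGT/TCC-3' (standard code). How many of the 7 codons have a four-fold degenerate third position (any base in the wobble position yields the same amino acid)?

5

Codon 1 TCG (Ser): third position 4-fold.
Codon 2 GGG (Gly): third position 4-fold.
Codon 3 GCT (Ala): third position 4-fold.
Codon 4 ACA (Thr): third position 4-fold.
Codon 5 CAT (His): third position 2-fold.
Codon 6 TGT (Cys): third position 2-fold.
Codon 7 TCC (Ser): third position 4-fold.
Four-fold degenerate third positions: 5.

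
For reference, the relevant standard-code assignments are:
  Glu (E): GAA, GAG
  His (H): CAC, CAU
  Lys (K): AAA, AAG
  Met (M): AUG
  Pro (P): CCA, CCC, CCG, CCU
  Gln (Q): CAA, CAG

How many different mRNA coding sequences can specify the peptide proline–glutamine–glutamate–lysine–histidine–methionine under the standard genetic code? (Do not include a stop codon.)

Pro: 4 codons.
Gln: 2 codons.
Glu: 2 codons.
Lys: 2 codons.
His: 2 codons.
Met: 1 codon.
4 × 2 × 2 × 2 × 2 × 1 = 64.

64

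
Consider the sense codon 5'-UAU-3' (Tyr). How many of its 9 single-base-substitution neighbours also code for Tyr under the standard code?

Position 1: none → 0 synonymous.
Position 2: none → 0 synonymous.
Position 3: UAC → 1 synonymous.
Total: 0 + 0 + 1 = 1.

1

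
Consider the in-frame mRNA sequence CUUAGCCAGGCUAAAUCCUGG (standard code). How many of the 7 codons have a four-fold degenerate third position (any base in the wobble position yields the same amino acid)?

Codon 1 CUU (Leu): third position 4-fold.
Codon 2 AGC (Ser): third position 2-fold.
Codon 3 CAG (Gln): third position 2-fold.
Codon 4 GCU (Ala): third position 4-fold.
Codon 5 AAA (Lys): third position 2-fold.
Codon 6 UCC (Ser): third position 4-fold.
Codon 7 UGG (Trp): third position 1-fold.
Four-fold degenerate third positions: 3.

3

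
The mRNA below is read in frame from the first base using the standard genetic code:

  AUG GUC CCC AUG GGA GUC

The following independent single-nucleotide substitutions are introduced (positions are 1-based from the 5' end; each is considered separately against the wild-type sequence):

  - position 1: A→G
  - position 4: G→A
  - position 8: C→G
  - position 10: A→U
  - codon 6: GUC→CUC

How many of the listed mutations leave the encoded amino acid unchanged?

0

Codon 1: AUG (Met) → GUG (Val) — missense.
Codon 2: GUC (Val) → AUC (Ile) — missense.
Codon 3: CCC (Pro) → CGC (Arg) — missense.
Codon 4: AUG (Met) → UUG (Leu) — missense.
Codon 6: GUC (Val) → CUC (Leu) — missense.
Synonymous: 0 of 5.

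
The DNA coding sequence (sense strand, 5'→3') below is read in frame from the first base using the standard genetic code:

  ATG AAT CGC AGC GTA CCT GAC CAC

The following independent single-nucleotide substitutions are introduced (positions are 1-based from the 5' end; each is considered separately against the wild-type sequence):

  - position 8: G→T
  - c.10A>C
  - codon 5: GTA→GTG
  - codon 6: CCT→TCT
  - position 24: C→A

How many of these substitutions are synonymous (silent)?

1

Codon 3: CGC (Arg) → CTC (Leu) — missense.
Codon 4: AGC (Ser) → CGC (Arg) — missense.
Codon 5: GTA (Val) → GTG (Val) — synonymous.
Codon 6: CCT (Pro) → TCT (Ser) — missense.
Codon 8: CAC (His) → CAA (Gln) — missense.
Synonymous: 1 of 5.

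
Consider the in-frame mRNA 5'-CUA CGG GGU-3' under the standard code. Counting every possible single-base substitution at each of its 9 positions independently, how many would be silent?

11

Codon 1 (CUA, Leu): 4 synonymous substitutions.
Codon 2 (CGG, Arg): 4 synonymous substitutions.
Codon 3 (GGU, Gly): 3 synonymous substitutions.
Total: 4 + 4 + 3 = 11.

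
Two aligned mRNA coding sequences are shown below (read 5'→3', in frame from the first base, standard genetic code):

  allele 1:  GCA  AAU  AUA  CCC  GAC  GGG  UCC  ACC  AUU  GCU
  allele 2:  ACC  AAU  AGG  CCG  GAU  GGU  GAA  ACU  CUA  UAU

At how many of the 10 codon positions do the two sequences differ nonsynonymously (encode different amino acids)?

Codon 1: GCA Ala / ACC Thr — nonsynonymous.
Codon 2: AAU Asn / AAU Asn — identical.
Codon 3: AUA Ile / AGG Arg — nonsynonymous.
Codon 4: CCC Pro / CCG Pro — synonymous.
Codon 5: GAC Asp / GAU Asp — synonymous.
Codon 6: GGG Gly / GGU Gly — synonymous.
Codon 7: UCC Ser / GAA Glu — nonsynonymous.
Codon 8: ACC Thr / ACU Thr — synonymous.
Codon 9: AUU Ile / CUA Leu — nonsynonymous.
Codon 10: GCU Ala / UAU Tyr — nonsynonymous.
Nonsynonymous differences: 5.

5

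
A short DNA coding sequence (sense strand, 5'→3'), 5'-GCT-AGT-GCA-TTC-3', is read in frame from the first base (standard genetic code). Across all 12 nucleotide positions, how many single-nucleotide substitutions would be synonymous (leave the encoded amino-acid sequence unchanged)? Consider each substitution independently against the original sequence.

Codon 1 (GCT, Ala): 3 synonymous substitutions.
Codon 2 (AGT, Ser): 1 synonymous substitution.
Codon 3 (GCA, Ala): 3 synonymous substitutions.
Codon 4 (TTC, Phe): 1 synonymous substitution.
Total: 3 + 1 + 3 + 1 = 8.

8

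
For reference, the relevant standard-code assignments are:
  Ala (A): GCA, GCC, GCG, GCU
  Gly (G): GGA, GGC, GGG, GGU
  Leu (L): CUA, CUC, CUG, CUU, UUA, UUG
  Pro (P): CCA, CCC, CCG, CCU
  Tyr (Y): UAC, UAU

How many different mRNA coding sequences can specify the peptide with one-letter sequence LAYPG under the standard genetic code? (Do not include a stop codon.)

Leu: 6 codons.
Ala: 4 codons.
Tyr: 2 codons.
Pro: 4 codons.
Gly: 4 codons.
6 × 4 × 2 × 4 × 4 = 768.

768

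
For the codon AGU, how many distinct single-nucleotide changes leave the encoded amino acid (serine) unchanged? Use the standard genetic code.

1

Position 1: none → 0 synonymous.
Position 2: none → 0 synonymous.
Position 3: AGC → 1 synonymous.
Total: 0 + 0 + 1 = 1.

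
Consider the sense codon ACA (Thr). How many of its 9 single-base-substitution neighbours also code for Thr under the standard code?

Position 1: none → 0 synonymous.
Position 2: none → 0 synonymous.
Position 3: ACT, ACC, ACG → 3 synonymous.
Total: 0 + 0 + 3 = 3.

3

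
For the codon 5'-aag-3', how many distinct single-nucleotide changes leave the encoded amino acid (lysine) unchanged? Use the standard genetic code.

Position 1: none → 0 synonymous.
Position 2: none → 0 synonymous.
Position 3: AAA → 1 synonymous.
Total: 0 + 0 + 1 = 1.

1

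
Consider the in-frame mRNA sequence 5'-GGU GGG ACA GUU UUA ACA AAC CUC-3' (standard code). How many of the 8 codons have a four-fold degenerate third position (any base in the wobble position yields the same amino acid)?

6

Codon 1 GGU (Gly): third position 4-fold.
Codon 2 GGG (Gly): third position 4-fold.
Codon 3 ACA (Thr): third position 4-fold.
Codon 4 GUU (Val): third position 4-fold.
Codon 5 UUA (Leu): third position 2-fold.
Codon 6 ACA (Thr): third position 4-fold.
Codon 7 AAC (Asn): third position 2-fold.
Codon 8 CUC (Leu): third position 4-fold.
Four-fold degenerate third positions: 6.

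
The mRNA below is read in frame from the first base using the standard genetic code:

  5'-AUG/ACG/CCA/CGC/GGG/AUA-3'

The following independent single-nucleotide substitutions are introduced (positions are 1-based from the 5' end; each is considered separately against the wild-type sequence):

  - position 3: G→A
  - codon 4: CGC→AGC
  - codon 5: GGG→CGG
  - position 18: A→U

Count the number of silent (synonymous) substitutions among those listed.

1

Codon 1: AUG (Met) → AUA (Ile) — missense.
Codon 4: CGC (Arg) → AGC (Ser) — missense.
Codon 5: GGG (Gly) → CGG (Arg) — missense.
Codon 6: AUA (Ile) → AUU (Ile) — synonymous.
Synonymous: 1 of 4.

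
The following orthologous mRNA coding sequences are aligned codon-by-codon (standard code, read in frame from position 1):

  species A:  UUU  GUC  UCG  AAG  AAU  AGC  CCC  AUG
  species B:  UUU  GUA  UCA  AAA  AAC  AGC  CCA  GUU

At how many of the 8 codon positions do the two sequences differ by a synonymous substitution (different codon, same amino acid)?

5

Codon 1: UUU Phe / UUU Phe — identical.
Codon 2: GUC Val / GUA Val — synonymous.
Codon 3: UCG Ser / UCA Ser — synonymous.
Codon 4: AAG Lys / AAA Lys — synonymous.
Codon 5: AAU Asn / AAC Asn — synonymous.
Codon 6: AGC Ser / AGC Ser — identical.
Codon 7: CCC Pro / CCA Pro — synonymous.
Codon 8: AUG Met / GUU Val — nonsynonymous.
Synonymous differences: 5.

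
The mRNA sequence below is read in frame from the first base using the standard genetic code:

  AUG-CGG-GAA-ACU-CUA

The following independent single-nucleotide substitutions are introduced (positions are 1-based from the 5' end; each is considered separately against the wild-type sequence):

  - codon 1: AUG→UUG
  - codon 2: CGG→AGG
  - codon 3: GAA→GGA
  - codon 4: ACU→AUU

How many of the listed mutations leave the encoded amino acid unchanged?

Codon 1: AUG (Met) → UUG (Leu) — missense.
Codon 2: CGG (Arg) → AGG (Arg) — synonymous.
Codon 3: GAA (Glu) → GGA (Gly) — missense.
Codon 4: ACU (Thr) → AUU (Ile) — missense.
Synonymous: 1 of 4.

1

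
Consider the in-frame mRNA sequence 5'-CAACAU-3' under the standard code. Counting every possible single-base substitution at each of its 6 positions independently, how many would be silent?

2

Codon 1 (CAA, Gln): 1 synonymous substitution.
Codon 2 (CAU, His): 1 synonymous substitution.
Total: 1 + 1 = 2.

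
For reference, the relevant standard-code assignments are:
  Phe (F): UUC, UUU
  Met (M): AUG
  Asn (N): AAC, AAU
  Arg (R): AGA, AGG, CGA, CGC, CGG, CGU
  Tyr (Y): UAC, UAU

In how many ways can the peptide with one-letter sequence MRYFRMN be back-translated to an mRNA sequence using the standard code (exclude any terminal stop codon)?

288

Met: 1 codon.
Arg: 6 codons.
Tyr: 2 codons.
Phe: 2 codons.
Arg: 6 codons.
Met: 1 codon.
Asn: 2 codons.
1 × 6 × 2 × 2 × 6 × 1 × 2 = 288.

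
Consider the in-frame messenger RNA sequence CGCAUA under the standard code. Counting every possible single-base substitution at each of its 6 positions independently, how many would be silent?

5

Codon 1 (CGC, Arg): 3 synonymous substitutions.
Codon 2 (AUA, Ile): 2 synonymous substitutions.
Total: 3 + 2 = 5.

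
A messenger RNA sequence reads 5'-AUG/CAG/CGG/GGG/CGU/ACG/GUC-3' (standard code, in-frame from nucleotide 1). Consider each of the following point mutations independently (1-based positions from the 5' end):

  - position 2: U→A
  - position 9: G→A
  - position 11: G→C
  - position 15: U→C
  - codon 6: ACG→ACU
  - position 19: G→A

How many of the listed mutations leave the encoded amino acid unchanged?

3

Codon 1: AUG (Met) → AAG (Lys) — missense.
Codon 3: CGG (Arg) → CGA (Arg) — synonymous.
Codon 4: GGG (Gly) → GCG (Ala) — missense.
Codon 5: CGU (Arg) → CGC (Arg) — synonymous.
Codon 6: ACG (Thr) → ACU (Thr) — synonymous.
Codon 7: GUC (Val) → AUC (Ile) — missense.
Synonymous: 3 of 6.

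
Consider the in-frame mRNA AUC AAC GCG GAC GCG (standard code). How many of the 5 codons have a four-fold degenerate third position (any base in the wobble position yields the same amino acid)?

Codon 1 AUC (Ile): third position 3-fold.
Codon 2 AAC (Asn): third position 2-fold.
Codon 3 GCG (Ala): third position 4-fold.
Codon 4 GAC (Asp): third position 2-fold.
Codon 5 GCG (Ala): third position 4-fold.
Four-fold degenerate third positions: 2.

2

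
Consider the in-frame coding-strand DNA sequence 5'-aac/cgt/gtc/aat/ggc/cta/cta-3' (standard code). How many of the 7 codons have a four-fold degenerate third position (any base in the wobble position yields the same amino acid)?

Codon 1 AAC (Asn): third position 2-fold.
Codon 2 CGT (Arg): third position 4-fold.
Codon 3 GTC (Val): third position 4-fold.
Codon 4 AAT (Asn): third position 2-fold.
Codon 5 GGC (Gly): third position 4-fold.
Codon 6 CTA (Leu): third position 4-fold.
Codon 7 CTA (Leu): third position 4-fold.
Four-fold degenerate third positions: 5.

5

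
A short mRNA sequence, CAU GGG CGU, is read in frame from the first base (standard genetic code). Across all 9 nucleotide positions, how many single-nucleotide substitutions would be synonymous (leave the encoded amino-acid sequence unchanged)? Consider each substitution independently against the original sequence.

7

Codon 1 (CAU, His): 1 synonymous substitution.
Codon 2 (GGG, Gly): 3 synonymous substitutions.
Codon 3 (CGU, Arg): 3 synonymous substitutions.
Total: 1 + 3 + 3 = 7.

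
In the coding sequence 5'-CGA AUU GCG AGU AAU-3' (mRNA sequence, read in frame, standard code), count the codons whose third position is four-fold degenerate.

Codon 1 CGA (Arg): third position 4-fold.
Codon 2 AUU (Ile): third position 3-fold.
Codon 3 GCG (Ala): third position 4-fold.
Codon 4 AGU (Ser): third position 2-fold.
Codon 5 AAU (Asn): third position 2-fold.
Four-fold degenerate third positions: 2.

2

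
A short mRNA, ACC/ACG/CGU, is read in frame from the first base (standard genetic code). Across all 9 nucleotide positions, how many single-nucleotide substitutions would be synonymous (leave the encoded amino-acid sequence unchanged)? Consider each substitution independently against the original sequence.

9

Codon 1 (ACC, Thr): 3 synonymous substitutions.
Codon 2 (ACG, Thr): 3 synonymous substitutions.
Codon 3 (CGU, Arg): 3 synonymous substitutions.
Total: 3 + 3 + 3 = 9.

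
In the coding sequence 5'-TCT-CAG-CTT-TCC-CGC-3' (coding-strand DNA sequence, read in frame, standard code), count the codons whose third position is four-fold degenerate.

Codon 1 TCT (Ser): third position 4-fold.
Codon 2 CAG (Gln): third position 2-fold.
Codon 3 CTT (Leu): third position 4-fold.
Codon 4 TCC (Ser): third position 4-fold.
Codon 5 CGC (Arg): third position 4-fold.
Four-fold degenerate third positions: 4.

4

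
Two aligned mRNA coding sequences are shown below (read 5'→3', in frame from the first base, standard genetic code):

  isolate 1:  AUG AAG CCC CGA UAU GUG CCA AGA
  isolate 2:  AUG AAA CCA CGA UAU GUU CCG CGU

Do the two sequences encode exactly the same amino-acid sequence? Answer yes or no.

Codon 1: AUG Met / AUG Met — identical.
Codon 2: AAG Lys / AAA Lys — synonymous.
Codon 3: CCC Pro / CCA Pro — synonymous.
Codon 4: CGA Arg / CGA Arg — identical.
Codon 5: UAU Tyr / UAU Tyr — identical.
Codon 6: GUG Val / GUU Val — synonymous.
Codon 7: CCA Pro / CCG Pro — synonymous.
Codon 8: AGA Arg / CGU Arg — synonymous.
Nonsynonymous differences: 0 → same protein.

yes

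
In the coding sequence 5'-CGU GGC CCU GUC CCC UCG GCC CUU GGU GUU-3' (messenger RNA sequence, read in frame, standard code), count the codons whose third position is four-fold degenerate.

10

Codon 1 CGU (Arg): third position 4-fold.
Codon 2 GGC (Gly): third position 4-fold.
Codon 3 CCU (Pro): third position 4-fold.
Codon 4 GUC (Val): third position 4-fold.
Codon 5 CCC (Pro): third position 4-fold.
Codon 6 UCG (Ser): third position 4-fold.
Codon 7 GCC (Ala): third position 4-fold.
Codon 8 CUU (Leu): third position 4-fold.
Codon 9 GGU (Gly): third position 4-fold.
Codon 10 GUU (Val): third position 4-fold.
Four-fold degenerate third positions: 10.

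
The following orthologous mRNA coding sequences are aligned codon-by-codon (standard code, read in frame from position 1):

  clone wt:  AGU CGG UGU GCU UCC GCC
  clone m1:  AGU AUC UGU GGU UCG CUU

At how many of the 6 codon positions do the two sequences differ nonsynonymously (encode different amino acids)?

Codon 1: AGU Ser / AGU Ser — identical.
Codon 2: CGG Arg / AUC Ile — nonsynonymous.
Codon 3: UGU Cys / UGU Cys — identical.
Codon 4: GCU Ala / GGU Gly — nonsynonymous.
Codon 5: UCC Ser / UCG Ser — synonymous.
Codon 6: GCC Ala / CUU Leu — nonsynonymous.
Nonsynonymous differences: 3.

3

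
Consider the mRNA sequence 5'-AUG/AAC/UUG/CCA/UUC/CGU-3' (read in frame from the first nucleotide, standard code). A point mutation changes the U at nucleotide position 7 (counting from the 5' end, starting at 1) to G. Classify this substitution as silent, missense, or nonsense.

Position 7 falls in codon 3: UUG → Leu.
After the substitution the codon is GUG → Val.
Leu ≠ Val, so this is a missense mutation.

missense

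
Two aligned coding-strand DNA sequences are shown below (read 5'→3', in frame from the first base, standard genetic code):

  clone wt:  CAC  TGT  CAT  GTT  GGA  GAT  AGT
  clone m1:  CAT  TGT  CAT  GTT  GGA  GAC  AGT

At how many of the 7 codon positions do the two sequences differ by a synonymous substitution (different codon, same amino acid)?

2

Codon 1: CAC His / CAT His — synonymous.
Codon 2: TGT Cys / TGT Cys — identical.
Codon 3: CAT His / CAT His — identical.
Codon 4: GTT Val / GTT Val — identical.
Codon 5: GGA Gly / GGA Gly — identical.
Codon 6: GAT Asp / GAC Asp — synonymous.
Codon 7: AGT Ser / AGT Ser — identical.
Synonymous differences: 2.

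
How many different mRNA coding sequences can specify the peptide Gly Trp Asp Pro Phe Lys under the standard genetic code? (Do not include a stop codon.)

Gly: 4 codons.
Trp: 1 codon.
Asp: 2 codons.
Pro: 4 codons.
Phe: 2 codons.
Lys: 2 codons.
4 × 1 × 2 × 4 × 2 × 2 = 128.

128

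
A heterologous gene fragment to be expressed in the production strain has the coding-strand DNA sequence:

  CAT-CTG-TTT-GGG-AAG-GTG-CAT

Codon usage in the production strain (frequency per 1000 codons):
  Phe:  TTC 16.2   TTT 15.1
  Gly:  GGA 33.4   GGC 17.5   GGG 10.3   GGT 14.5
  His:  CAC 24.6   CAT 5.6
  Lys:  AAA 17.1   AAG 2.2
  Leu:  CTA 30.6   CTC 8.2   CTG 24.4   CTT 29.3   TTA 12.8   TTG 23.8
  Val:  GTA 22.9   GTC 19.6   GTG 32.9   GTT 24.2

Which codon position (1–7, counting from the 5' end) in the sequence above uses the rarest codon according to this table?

5

Codon 1 CAT (His): 5.6 per 1000.
Codon 2 CTG (Leu): 24.4 per 1000.
Codon 3 TTT (Phe): 15.1 per 1000.
Codon 4 GGG (Gly): 10.3 per 1000.
Codon 5 AAG (Lys): 2.2 per 1000.
Codon 6 GTG (Val): 32.9 per 1000.
Codon 7 CAT (His): 5.6 per 1000.
Lowest frequency is 2.2 at codon 5.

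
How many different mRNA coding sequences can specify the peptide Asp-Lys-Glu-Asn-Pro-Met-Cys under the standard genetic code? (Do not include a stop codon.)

Asp: 2 codons.
Lys: 2 codons.
Glu: 2 codons.
Asn: 2 codons.
Pro: 4 codons.
Met: 1 codon.
Cys: 2 codons.
2 × 2 × 2 × 2 × 4 × 1 × 2 = 128.

128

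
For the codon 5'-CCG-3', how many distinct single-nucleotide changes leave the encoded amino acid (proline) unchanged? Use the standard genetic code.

Position 1: none → 0 synonymous.
Position 2: none → 0 synonymous.
Position 3: CCU, CCC, CCA → 3 synonymous.
Total: 0 + 0 + 3 = 3.

3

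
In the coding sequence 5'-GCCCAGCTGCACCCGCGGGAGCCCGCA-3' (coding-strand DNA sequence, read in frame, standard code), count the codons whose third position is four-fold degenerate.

Codon 1 GCC (Ala): third position 4-fold.
Codon 2 CAG (Gln): third position 2-fold.
Codon 3 CTG (Leu): third position 4-fold.
Codon 4 CAC (His): third position 2-fold.
Codon 5 CCG (Pro): third position 4-fold.
Codon 6 CGG (Arg): third position 4-fold.
Codon 7 GAG (Glu): third position 2-fold.
Codon 8 CCC (Pro): third position 4-fold.
Codon 9 GCA (Ala): third position 4-fold.
Four-fold degenerate third positions: 6.

6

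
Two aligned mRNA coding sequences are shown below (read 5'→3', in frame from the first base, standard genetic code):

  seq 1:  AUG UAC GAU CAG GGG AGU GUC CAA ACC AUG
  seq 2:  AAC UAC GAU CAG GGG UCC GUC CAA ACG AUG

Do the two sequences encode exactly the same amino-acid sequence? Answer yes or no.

no

Codon 1: AUG Met / AAC Asn — nonsynonymous.
Codon 2: UAC Tyr / UAC Tyr — identical.
Codon 3: GAU Asp / GAU Asp — identical.
Codon 4: CAG Gln / CAG Gln — identical.
Codon 5: GGG Gly / GGG Gly — identical.
Codon 6: AGU Ser / UCC Ser — synonymous.
Codon 7: GUC Val / GUC Val — identical.
Codon 8: CAA Gln / CAA Gln — identical.
Codon 9: ACC Thr / ACG Thr — synonymous.
Codon 10: AUG Met / AUG Met — identical.
Nonsynonymous differences: 1 → different protein.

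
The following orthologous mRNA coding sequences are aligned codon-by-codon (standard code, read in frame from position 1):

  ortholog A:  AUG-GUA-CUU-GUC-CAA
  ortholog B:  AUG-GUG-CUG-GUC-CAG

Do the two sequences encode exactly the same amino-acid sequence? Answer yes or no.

yes

Codon 1: AUG Met / AUG Met — identical.
Codon 2: GUA Val / GUG Val — synonymous.
Codon 3: CUU Leu / CUG Leu — synonymous.
Codon 4: GUC Val / GUC Val — identical.
Codon 5: CAA Gln / CAG Gln — synonymous.
Nonsynonymous differences: 0 → same protein.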